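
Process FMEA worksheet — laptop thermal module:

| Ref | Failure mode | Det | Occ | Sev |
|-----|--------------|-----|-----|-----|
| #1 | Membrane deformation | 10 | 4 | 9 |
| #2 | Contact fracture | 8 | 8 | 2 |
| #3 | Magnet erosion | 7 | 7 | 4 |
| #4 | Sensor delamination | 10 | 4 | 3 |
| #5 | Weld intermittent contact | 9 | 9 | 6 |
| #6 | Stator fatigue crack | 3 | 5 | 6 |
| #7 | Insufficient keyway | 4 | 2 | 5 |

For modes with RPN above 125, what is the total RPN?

RPN = Severity × Occurrence × Detection:
  #1: 9 × 4 × 10 = 360
  #2: 2 × 8 × 8 = 128
  #3: 4 × 7 × 7 = 196
  #4: 3 × 4 × 10 = 120
  #5: 6 × 9 × 9 = 486
  #6: 6 × 5 × 3 = 90
  #7: 5 × 2 × 4 = 40
RPN > 125: #1 (360), #2 (128), #3 (196), #5 (486).
Sum: 360 + 128 + 196 + 486 = 1170.

1170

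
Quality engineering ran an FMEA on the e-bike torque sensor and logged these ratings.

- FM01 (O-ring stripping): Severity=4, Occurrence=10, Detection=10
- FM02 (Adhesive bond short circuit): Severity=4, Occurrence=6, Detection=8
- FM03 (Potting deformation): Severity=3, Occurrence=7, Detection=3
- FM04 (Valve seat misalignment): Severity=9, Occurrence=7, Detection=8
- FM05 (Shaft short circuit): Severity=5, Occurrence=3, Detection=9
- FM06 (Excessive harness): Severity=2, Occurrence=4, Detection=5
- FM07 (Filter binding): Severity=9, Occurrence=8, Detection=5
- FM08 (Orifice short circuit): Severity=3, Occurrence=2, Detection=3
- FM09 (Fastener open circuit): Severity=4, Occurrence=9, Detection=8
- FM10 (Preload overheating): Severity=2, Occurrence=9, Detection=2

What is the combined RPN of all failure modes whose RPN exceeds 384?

904

RPN = Severity × Occurrence × Detection:
  FM01: 4 × 10 × 10 = 400
  FM02: 4 × 6 × 8 = 192
  FM03: 3 × 7 × 3 = 63
  FM04: 9 × 7 × 8 = 504
  FM05: 5 × 3 × 9 = 135
  FM06: 2 × 4 × 5 = 40
  FM07: 9 × 8 × 5 = 360
  FM08: 3 × 2 × 3 = 18
  FM09: 4 × 9 × 8 = 288
  FM10: 2 × 9 × 2 = 36
RPN > 384: FM01 (400), FM04 (504).
Sum: 400 + 504 = 904.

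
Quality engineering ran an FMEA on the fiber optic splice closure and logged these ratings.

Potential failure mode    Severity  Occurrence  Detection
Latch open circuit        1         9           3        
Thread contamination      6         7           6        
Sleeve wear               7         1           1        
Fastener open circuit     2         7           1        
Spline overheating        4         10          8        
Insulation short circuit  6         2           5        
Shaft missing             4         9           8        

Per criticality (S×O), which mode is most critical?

Criticality = Severity × Occurrence:
  Latch open circuit: 1 × 9 = 9
  Thread contamination: 6 × 7 = 42
  Sleeve wear: 7 × 1 = 7
  Fastener open circuit: 2 × 7 = 14
  Spline overheating: 4 × 10 = 40
  Insulation short circuit: 6 × 2 = 12
  Shaft missing: 4 × 9 = 36
Highest criticality is 42 → Thread contamination.

Thread contamination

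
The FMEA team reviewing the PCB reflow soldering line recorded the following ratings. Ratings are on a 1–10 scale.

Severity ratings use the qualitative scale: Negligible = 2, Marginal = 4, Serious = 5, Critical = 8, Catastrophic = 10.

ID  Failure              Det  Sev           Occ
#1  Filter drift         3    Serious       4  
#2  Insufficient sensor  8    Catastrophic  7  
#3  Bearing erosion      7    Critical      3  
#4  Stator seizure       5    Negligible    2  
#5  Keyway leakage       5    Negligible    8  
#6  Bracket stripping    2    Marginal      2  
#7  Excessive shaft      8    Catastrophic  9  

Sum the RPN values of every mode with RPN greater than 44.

1588

RPN = Severity × Occurrence × Detection:
  #1: 5 × 4 × 3 = 60
  #2: 10 × 7 × 8 = 560
  #3: 8 × 3 × 7 = 168
  #4: 2 × 2 × 5 = 20
  #5: 2 × 8 × 5 = 80
  #6: 4 × 2 × 2 = 16
  #7: 10 × 9 × 8 = 720
RPN > 44: #1 (60), #2 (560), #3 (168), #5 (80), #7 (720).
Sum: 60 + 560 + 168 + 80 + 720 = 1588.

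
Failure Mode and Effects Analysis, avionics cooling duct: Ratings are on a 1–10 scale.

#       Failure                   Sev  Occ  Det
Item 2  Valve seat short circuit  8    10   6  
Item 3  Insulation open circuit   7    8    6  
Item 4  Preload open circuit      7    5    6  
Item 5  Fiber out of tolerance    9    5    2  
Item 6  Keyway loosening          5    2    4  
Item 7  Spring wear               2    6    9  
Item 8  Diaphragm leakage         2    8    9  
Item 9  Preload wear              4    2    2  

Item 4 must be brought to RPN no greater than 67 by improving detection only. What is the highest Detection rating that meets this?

1

Item 4: S=7, O=5, D=6 → current RPN = 210.
Fixed product = 35. Need 35 × D ≤ 67, so D ≤ 67/35 = 1.91.
Maximum integer Detection rating = 1 (gives RPN 35; D=2 would give 70 > 67).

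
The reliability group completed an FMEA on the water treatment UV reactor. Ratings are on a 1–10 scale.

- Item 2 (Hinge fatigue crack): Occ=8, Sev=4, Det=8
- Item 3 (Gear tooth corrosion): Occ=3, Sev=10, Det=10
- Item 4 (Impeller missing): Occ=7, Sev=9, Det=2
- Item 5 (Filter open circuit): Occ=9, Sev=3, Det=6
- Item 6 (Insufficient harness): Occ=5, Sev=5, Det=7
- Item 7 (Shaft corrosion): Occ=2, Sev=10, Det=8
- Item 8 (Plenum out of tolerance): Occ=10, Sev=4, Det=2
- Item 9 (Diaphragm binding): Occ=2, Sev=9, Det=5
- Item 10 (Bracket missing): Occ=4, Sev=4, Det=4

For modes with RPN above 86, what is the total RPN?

1269

RPN = Severity × Occurrence × Detection:
  Item 2: 4 × 8 × 8 = 256
  Item 3: 10 × 3 × 10 = 300
  Item 4: 9 × 7 × 2 = 126
  Item 5: 3 × 9 × 6 = 162
  Item 6: 5 × 5 × 7 = 175
  Item 7: 10 × 2 × 8 = 160
  Item 8: 4 × 10 × 2 = 80
  Item 9: 9 × 2 × 5 = 90
  Item 10: 4 × 4 × 4 = 64
RPN > 86: Item 2 (256), Item 3 (300), Item 4 (126), Item 5 (162), Item 6 (175), Item 7 (160), Item 9 (90).
Sum: 256 + 300 + 126 + 162 + 175 + 160 + 90 = 1269.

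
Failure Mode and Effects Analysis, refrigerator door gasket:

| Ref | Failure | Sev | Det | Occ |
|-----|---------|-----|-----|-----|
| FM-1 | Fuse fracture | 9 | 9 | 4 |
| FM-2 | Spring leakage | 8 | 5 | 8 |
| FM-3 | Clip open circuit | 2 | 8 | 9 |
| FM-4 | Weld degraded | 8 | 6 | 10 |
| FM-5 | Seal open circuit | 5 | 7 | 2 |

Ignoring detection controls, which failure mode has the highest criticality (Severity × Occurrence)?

Criticality = Severity × Occurrence:
  FM-1: 9 × 4 = 36
  FM-2: 8 × 8 = 64
  FM-3: 2 × 9 = 18
  FM-4: 8 × 10 = 80
  FM-5: 5 × 2 = 10
Highest criticality is 80 → FM-4.

FM-4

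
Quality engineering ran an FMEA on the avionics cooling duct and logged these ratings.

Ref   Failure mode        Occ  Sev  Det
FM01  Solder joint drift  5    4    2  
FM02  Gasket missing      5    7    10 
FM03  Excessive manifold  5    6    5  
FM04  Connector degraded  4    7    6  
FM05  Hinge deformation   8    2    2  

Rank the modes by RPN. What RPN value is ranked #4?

40

RPN = Severity × Occurrence × Detection:
  FM01: 4 × 5 × 2 = 40
  FM02: 7 × 5 × 10 = 350
  FM03: 6 × 5 × 5 = 150
  FM04: 7 × 4 × 6 = 168
  FM05: 2 × 8 × 2 = 32
Sorted descending: 350, 168, 150, 40, 32.
The fourth-highest RPN is 40 (FM01).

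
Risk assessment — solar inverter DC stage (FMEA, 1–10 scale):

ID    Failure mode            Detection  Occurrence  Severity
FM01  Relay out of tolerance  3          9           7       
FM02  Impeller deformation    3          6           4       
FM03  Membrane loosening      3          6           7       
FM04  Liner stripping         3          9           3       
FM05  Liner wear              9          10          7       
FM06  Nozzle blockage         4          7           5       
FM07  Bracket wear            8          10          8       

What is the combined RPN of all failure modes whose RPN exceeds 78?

RPN = Severity × Occurrence × Detection:
  FM01: 7 × 9 × 3 = 189
  FM02: 4 × 6 × 3 = 72
  FM03: 7 × 6 × 3 = 126
  FM04: 3 × 9 × 3 = 81
  FM05: 7 × 10 × 9 = 630
  FM06: 5 × 7 × 4 = 140
  FM07: 8 × 10 × 8 = 640
RPN > 78: FM01 (189), FM03 (126), FM04 (81), FM05 (630), FM06 (140), FM07 (640).
Sum: 189 + 126 + 81 + 630 + 140 + 640 = 1806.

1806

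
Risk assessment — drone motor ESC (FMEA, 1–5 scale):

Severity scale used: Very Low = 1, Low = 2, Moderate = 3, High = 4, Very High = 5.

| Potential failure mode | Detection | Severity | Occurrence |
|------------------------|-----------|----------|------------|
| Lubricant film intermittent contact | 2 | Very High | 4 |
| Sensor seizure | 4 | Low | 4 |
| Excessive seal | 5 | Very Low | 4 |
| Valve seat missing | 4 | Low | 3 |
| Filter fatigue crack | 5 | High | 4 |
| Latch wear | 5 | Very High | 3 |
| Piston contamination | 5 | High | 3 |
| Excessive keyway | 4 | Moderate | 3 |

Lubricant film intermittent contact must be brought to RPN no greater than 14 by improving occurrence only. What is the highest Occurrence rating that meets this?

1

Lubricant film intermittent contact: S=5, O=4, D=2 → current RPN = 40.
Fixed product = 10. Need 10 × O ≤ 14, so O ≤ 14/10 = 1.40.
Maximum integer Occurrence rating = 1 (gives RPN 10; O=2 would give 20 > 14).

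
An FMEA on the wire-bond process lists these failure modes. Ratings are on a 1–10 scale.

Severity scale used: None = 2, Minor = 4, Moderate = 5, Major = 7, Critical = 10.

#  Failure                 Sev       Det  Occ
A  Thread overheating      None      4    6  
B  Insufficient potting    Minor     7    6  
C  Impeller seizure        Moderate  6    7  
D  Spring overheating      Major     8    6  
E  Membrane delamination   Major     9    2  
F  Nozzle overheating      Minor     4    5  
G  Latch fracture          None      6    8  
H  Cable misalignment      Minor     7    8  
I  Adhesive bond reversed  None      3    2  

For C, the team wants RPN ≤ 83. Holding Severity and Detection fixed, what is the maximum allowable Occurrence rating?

C: S=5, O=7, D=6 → current RPN = 210.
Fixed product = 30. Need 30 × O ≤ 83, so O ≤ 83/30 = 2.77.
Maximum integer Occurrence rating = 2 (gives RPN 60; O=3 would give 90 > 83).

2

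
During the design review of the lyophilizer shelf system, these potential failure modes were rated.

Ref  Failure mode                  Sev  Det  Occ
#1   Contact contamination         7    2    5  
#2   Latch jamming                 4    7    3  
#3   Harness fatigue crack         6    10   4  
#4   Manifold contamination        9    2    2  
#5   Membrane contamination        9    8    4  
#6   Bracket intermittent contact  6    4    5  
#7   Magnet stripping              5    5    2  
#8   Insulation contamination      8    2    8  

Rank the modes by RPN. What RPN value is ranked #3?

RPN = Severity × Occurrence × Detection:
  #1: 7 × 5 × 2 = 70
  #2: 4 × 3 × 7 = 84
  #3: 6 × 4 × 10 = 240
  #4: 9 × 2 × 2 = 36
  #5: 9 × 4 × 8 = 288
  #6: 6 × 5 × 4 = 120
  #7: 5 × 2 × 5 = 50
  #8: 8 × 8 × 2 = 128
Sorted descending: 288, 240, 128, 120, 84, 70, 50, 36.
The third-highest RPN is 128 (#8).

128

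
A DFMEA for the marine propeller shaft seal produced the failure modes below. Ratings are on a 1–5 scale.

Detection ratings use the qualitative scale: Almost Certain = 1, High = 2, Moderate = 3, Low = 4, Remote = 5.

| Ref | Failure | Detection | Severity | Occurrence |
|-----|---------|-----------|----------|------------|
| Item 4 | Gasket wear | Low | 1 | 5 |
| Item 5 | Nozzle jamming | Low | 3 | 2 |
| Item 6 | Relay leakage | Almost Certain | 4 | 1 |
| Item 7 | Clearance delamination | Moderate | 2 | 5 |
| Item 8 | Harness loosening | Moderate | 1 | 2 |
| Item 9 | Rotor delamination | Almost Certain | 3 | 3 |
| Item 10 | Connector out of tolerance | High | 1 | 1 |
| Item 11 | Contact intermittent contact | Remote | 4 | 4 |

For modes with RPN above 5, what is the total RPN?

RPN = Severity × Occurrence × Detection:
  Item 4: 1 × 5 × 4 = 20
  Item 5: 3 × 2 × 4 = 24
  Item 6: 4 × 1 × 1 = 4
  Item 7: 2 × 5 × 3 = 30
  Item 8: 1 × 2 × 3 = 6
  Item 9: 3 × 3 × 1 = 9
  Item 10: 1 × 1 × 2 = 2
  Item 11: 4 × 4 × 5 = 80
RPN > 5: Item 4 (20), Item 5 (24), Item 7 (30), Item 8 (6), Item 9 (9), Item 11 (80).
Sum: 20 + 24 + 30 + 6 + 9 + 80 = 169.

169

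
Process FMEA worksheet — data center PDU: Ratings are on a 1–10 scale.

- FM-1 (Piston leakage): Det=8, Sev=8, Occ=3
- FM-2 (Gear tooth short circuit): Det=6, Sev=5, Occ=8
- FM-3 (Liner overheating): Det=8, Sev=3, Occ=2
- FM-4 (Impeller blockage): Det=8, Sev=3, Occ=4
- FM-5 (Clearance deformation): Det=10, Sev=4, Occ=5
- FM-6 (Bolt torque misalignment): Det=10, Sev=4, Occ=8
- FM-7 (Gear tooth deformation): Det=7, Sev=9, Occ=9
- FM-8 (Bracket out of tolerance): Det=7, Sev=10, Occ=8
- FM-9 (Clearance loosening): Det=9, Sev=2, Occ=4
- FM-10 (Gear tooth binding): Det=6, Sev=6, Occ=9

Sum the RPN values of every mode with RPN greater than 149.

2403

RPN = Severity × Occurrence × Detection:
  FM-1: 8 × 3 × 8 = 192
  FM-2: 5 × 8 × 6 = 240
  FM-3: 3 × 2 × 8 = 48
  FM-4: 3 × 4 × 8 = 96
  FM-5: 4 × 5 × 10 = 200
  FM-6: 4 × 8 × 10 = 320
  FM-7: 9 × 9 × 7 = 567
  FM-8: 10 × 8 × 7 = 560
  FM-9: 2 × 4 × 9 = 72
  FM-10: 6 × 9 × 6 = 324
RPN > 149: FM-1 (192), FM-2 (240), FM-5 (200), FM-6 (320), FM-7 (567), FM-8 (560), FM-10 (324).
Sum: 192 + 240 + 200 + 320 + 567 + 560 + 324 = 2403.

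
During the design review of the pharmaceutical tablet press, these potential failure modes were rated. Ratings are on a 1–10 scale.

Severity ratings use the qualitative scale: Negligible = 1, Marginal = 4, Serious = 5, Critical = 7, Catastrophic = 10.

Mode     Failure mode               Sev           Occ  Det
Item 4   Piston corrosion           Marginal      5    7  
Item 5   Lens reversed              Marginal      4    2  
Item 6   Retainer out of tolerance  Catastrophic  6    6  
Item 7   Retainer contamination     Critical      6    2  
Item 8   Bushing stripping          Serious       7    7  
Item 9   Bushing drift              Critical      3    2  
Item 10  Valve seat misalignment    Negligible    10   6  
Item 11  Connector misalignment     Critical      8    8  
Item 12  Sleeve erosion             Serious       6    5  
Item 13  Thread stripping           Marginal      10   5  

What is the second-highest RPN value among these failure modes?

360

RPN = Severity × Occurrence × Detection:
  Item 4: 4 × 5 × 7 = 140
  Item 5: 4 × 4 × 2 = 32
  Item 6: 10 × 6 × 6 = 360
  Item 7: 7 × 6 × 2 = 84
  Item 8: 5 × 7 × 7 = 245
  Item 9: 7 × 3 × 2 = 42
  Item 10: 1 × 10 × 6 = 60
  Item 11: 7 × 8 × 8 = 448
  Item 12: 5 × 6 × 5 = 150
  Item 13: 4 × 10 × 5 = 200
Sorted descending: 448, 360, 245, 200, 150, 140, 84, 60, 42, 32.
The second-highest RPN is 360 (Item 6).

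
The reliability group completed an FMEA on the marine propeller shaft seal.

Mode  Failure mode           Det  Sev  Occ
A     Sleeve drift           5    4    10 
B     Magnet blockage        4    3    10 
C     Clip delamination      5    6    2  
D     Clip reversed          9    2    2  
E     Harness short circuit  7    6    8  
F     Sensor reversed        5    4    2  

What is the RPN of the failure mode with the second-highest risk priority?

RPN = Severity × Occurrence × Detection:
  A: 4 × 10 × 5 = 200
  B: 3 × 10 × 4 = 120
  C: 6 × 2 × 5 = 60
  D: 2 × 2 × 9 = 36
  E: 6 × 8 × 7 = 336
  F: 4 × 2 × 5 = 40
Sorted descending: 336, 200, 120, 60, 40, 36.
The second-highest RPN is 200 (A).

200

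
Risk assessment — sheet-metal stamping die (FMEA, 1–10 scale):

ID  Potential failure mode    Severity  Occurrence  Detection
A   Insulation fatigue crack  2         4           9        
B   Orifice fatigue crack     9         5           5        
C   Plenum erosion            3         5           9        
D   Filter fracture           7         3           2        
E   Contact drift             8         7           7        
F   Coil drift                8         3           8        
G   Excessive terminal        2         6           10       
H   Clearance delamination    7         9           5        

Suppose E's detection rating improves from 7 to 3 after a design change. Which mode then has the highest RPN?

H

RPN = Severity × Occurrence × Detection:
  A: 2 × 4 × 9 = 72
  B: 9 × 5 × 5 = 225
  C: 3 × 5 × 9 = 135
  D: 7 × 3 × 2 = 42
  E: 8 × 7 × 7 = 392
  F: 8 × 3 × 8 = 192
  G: 2 × 6 × 10 = 120
  H: 7 × 9 × 5 = 315
After action: E → 8 × 7 × 3 = 168.
Revised RPNs: H=315, B=225, F=192, E=168, C=135, G=120, A=72, D=42.
Highest is now H (315).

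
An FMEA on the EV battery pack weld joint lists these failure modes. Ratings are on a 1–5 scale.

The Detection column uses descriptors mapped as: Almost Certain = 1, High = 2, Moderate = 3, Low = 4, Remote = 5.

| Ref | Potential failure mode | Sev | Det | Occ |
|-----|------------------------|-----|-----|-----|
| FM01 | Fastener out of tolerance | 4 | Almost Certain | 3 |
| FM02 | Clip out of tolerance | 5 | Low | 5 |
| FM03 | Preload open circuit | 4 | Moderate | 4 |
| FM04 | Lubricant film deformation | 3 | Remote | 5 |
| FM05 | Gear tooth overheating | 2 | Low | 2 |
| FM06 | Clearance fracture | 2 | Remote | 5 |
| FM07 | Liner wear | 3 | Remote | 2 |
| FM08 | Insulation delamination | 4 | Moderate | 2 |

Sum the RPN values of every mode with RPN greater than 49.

RPN = Severity × Occurrence × Detection:
  FM01: 4 × 3 × 1 = 12
  FM02: 5 × 5 × 4 = 100
  FM03: 4 × 4 × 3 = 48
  FM04: 3 × 5 × 5 = 75
  FM05: 2 × 2 × 4 = 16
  FM06: 2 × 5 × 5 = 50
  FM07: 3 × 2 × 5 = 30
  FM08: 4 × 2 × 3 = 24
RPN > 49: FM02 (100), FM04 (75), FM06 (50).
Sum: 100 + 75 + 50 = 225.

225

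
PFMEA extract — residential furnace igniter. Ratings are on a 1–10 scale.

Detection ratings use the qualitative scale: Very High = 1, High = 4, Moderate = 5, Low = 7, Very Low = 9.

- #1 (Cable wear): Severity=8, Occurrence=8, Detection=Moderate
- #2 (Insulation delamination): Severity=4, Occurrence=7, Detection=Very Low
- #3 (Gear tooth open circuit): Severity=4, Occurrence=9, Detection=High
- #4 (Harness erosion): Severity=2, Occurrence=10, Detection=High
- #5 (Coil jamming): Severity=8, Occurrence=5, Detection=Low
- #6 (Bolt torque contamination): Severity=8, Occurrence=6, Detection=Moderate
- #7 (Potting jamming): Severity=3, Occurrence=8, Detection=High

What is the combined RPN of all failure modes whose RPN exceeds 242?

RPN = Severity × Occurrence × Detection:
  #1: 8 × 8 × 5 = 320
  #2: 4 × 7 × 9 = 252
  #3: 4 × 9 × 4 = 144
  #4: 2 × 10 × 4 = 80
  #5: 8 × 5 × 7 = 280
  #6: 8 × 6 × 5 = 240
  #7: 3 × 8 × 4 = 96
RPN > 242: #1 (320), #2 (252), #5 (280).
Sum: 320 + 252 + 280 = 852.

852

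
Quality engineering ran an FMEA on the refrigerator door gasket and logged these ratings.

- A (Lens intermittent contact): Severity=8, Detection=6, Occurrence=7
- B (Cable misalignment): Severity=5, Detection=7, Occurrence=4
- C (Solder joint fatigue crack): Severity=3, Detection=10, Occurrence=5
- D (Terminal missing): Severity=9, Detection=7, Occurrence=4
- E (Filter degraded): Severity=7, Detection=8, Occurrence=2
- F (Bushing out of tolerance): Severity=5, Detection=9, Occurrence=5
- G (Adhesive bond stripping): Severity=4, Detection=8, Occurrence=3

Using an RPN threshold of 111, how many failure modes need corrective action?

6

RPN = Severity × Occurrence × Detection:
  A: 8 × 7 × 6 = 336
  B: 5 × 4 × 7 = 140
  C: 3 × 5 × 10 = 150
  D: 9 × 4 × 7 = 252
  E: 7 × 2 × 8 = 112
  F: 5 × 5 × 9 = 225
  G: 4 × 3 × 8 = 96
Modes with RPN ≥ 111: A (336), B (140), C (150), D (252), E (112), F (225) → 6.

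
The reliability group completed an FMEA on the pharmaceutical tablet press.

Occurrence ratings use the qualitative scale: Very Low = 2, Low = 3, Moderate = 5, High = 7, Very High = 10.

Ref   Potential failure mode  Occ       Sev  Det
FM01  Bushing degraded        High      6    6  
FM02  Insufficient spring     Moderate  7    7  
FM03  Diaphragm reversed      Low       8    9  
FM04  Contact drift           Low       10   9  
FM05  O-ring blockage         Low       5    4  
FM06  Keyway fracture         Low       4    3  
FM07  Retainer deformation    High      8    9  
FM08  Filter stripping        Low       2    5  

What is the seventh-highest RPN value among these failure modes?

36

RPN = Severity × Occurrence × Detection:
  FM01: 6 × 7 × 6 = 252
  FM02: 7 × 5 × 7 = 245
  FM03: 8 × 3 × 9 = 216
  FM04: 10 × 3 × 9 = 270
  FM05: 5 × 3 × 4 = 60
  FM06: 4 × 3 × 3 = 36
  FM07: 8 × 7 × 9 = 504
  FM08: 2 × 3 × 5 = 30
Sorted descending: 504, 270, 252, 245, 216, 60, 36, 30.
The seventh-highest RPN is 36 (FM06).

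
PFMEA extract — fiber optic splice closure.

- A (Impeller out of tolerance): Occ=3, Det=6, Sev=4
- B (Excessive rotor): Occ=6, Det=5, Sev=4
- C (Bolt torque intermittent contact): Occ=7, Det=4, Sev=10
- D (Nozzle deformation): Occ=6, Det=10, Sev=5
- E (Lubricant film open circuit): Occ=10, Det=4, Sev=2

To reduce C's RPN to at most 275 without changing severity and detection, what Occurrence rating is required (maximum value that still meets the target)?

6

C: S=10, O=7, D=4 → current RPN = 280.
Fixed product = 40. Need 40 × O ≤ 275, so O ≤ 275/40 = 6.88.
Maximum integer Occurrence rating = 6 (gives RPN 240; O=7 would give 280 > 275).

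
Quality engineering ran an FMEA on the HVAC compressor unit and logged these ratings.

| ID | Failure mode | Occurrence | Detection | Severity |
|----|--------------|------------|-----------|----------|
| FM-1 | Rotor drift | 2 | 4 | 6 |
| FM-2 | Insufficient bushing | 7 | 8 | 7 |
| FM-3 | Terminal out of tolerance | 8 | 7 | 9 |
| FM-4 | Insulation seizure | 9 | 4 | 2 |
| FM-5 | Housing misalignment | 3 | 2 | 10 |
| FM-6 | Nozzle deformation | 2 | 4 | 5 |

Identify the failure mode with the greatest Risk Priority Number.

RPN = Severity × Occurrence × Detection:
  FM-1: 6 × 2 × 4 = 48
  FM-2: 7 × 7 × 8 = 392
  FM-3: 9 × 8 × 7 = 504
  FM-4: 2 × 9 × 4 = 72
  FM-5: 10 × 3 × 2 = 60
  FM-6: 5 × 2 × 4 = 40
Highest RPN is 504 → FM-3.

FM-3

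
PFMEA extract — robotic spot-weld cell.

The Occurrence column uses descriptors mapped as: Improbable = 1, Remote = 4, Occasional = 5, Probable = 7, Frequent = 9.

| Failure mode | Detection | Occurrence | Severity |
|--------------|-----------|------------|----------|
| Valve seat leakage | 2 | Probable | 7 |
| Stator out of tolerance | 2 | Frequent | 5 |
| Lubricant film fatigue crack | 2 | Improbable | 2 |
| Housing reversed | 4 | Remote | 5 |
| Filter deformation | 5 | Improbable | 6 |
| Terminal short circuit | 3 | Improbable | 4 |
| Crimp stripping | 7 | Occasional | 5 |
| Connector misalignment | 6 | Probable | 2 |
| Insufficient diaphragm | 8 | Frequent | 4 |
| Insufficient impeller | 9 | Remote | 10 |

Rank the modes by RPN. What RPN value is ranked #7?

80

RPN = Severity × Occurrence × Detection:
  Valve seat leakage: 7 × 7 × 2 = 98
  Stator out of tolerance: 5 × 9 × 2 = 90
  Lubricant film fatigue crack: 2 × 1 × 2 = 4
  Housing reversed: 5 × 4 × 4 = 80
  Filter deformation: 6 × 1 × 5 = 30
  Terminal short circuit: 4 × 1 × 3 = 12
  Crimp stripping: 5 × 5 × 7 = 175
  Connector misalignment: 2 × 7 × 6 = 84
  Insufficient diaphragm: 4 × 9 × 8 = 288
  Insufficient impeller: 10 × 4 × 9 = 360
Sorted descending: 360, 288, 175, 98, 90, 84, 80, 30, 12, 4.
The seventh-highest RPN is 80 (Housing reversed).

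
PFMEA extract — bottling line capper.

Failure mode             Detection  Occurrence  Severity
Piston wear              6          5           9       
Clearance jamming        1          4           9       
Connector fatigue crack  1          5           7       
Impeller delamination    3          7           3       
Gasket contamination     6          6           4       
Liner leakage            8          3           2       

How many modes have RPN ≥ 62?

3

RPN = Severity × Occurrence × Detection:
  Piston wear: 9 × 5 × 6 = 270
  Clearance jamming: 9 × 4 × 1 = 36
  Connector fatigue crack: 7 × 5 × 1 = 35
  Impeller delamination: 3 × 7 × 3 = 63
  Gasket contamination: 4 × 6 × 6 = 144
  Liner leakage: 2 × 3 × 8 = 48
Modes with RPN ≥ 62: Piston wear (270), Impeller delamination (63), Gasket contamination (144) → 3.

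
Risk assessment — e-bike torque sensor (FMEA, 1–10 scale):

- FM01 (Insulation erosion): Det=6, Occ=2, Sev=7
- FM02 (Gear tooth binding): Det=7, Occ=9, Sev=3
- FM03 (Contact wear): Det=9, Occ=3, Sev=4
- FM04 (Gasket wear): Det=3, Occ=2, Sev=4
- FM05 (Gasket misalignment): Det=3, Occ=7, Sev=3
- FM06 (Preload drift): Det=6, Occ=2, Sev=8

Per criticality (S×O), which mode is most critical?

FM02

Criticality = Severity × Occurrence:
  FM01: 7 × 2 = 14
  FM02: 3 × 9 = 27
  FM03: 4 × 3 = 12
  FM04: 4 × 2 = 8
  FM05: 3 × 7 = 21
  FM06: 8 × 2 = 16
Highest criticality is 27 → FM02.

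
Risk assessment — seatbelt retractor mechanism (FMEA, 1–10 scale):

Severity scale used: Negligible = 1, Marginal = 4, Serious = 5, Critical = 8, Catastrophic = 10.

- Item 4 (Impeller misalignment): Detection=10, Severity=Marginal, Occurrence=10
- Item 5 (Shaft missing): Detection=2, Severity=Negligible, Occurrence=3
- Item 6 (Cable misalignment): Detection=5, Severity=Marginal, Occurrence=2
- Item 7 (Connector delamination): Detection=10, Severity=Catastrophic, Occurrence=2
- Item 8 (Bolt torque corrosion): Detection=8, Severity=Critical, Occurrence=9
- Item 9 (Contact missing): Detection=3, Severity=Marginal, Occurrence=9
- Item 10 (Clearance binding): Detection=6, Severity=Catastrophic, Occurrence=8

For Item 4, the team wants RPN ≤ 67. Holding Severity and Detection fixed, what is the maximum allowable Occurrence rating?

Item 4: S=4, O=10, D=10 → current RPN = 400.
Fixed product = 40. Need 40 × O ≤ 67, so O ≤ 67/40 = 1.68.
Maximum integer Occurrence rating = 1 (gives RPN 40; O=2 would give 80 > 67).

1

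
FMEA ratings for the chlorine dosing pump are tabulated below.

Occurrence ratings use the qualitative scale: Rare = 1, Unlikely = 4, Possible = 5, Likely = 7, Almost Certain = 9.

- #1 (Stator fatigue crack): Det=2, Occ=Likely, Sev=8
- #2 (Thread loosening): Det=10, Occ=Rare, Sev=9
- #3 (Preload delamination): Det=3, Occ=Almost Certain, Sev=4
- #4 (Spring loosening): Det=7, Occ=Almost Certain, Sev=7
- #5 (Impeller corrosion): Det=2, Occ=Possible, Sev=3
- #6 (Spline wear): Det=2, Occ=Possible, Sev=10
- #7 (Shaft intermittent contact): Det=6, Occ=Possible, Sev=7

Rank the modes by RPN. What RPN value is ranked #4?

108

RPN = Severity × Occurrence × Detection:
  #1: 8 × 7 × 2 = 112
  #2: 9 × 1 × 10 = 90
  #3: 4 × 9 × 3 = 108
  #4: 7 × 9 × 7 = 441
  #5: 3 × 5 × 2 = 30
  #6: 10 × 5 × 2 = 100
  #7: 7 × 5 × 6 = 210
Sorted descending: 441, 210, 112, 108, 100, 90, 30.
The fourth-highest RPN is 108 (#3).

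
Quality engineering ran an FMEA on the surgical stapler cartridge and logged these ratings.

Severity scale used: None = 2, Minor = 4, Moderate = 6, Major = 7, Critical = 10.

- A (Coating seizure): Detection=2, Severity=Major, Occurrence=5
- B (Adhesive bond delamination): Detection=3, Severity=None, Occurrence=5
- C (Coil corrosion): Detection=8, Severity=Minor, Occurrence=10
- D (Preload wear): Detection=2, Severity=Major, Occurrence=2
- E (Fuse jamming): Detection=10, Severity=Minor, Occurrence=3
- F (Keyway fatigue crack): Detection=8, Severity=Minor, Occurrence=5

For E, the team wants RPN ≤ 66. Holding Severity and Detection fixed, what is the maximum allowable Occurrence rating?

1

E: S=4, O=3, D=10 → current RPN = 120.
Fixed product = 40. Need 40 × O ≤ 66, so O ≤ 66/40 = 1.65.
Maximum integer Occurrence rating = 1 (gives RPN 40; O=2 would give 80 > 66).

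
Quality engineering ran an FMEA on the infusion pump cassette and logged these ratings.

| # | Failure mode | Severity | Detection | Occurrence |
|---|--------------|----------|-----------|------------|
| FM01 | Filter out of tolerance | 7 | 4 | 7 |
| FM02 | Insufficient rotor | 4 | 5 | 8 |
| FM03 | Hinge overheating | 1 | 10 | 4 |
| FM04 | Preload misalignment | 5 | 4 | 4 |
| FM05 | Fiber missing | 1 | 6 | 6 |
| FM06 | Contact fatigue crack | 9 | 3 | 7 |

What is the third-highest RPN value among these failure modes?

RPN = Severity × Occurrence × Detection:
  FM01: 7 × 7 × 4 = 196
  FM02: 4 × 8 × 5 = 160
  FM03: 1 × 4 × 10 = 40
  FM04: 5 × 4 × 4 = 80
  FM05: 1 × 6 × 6 = 36
  FM06: 9 × 7 × 3 = 189
Sorted descending: 196, 189, 160, 80, 40, 36.
The third-highest RPN is 160 (FM02).

160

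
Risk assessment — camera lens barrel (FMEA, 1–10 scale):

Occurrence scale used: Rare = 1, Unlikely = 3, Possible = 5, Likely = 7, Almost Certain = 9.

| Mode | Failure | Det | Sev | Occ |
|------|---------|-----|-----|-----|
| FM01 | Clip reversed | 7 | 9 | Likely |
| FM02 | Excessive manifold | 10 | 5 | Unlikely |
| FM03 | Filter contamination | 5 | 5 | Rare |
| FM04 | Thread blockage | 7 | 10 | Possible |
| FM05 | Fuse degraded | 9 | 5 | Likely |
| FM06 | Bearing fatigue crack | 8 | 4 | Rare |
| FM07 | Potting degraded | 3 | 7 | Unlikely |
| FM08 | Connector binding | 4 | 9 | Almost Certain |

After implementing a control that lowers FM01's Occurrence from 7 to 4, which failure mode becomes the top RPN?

FM04

RPN = Severity × Occurrence × Detection:
  FM01: 9 × 7 × 7 = 441
  FM02: 5 × 3 × 10 = 150
  FM03: 5 × 1 × 5 = 25
  FM04: 10 × 5 × 7 = 350
  FM05: 5 × 7 × 9 = 315
  FM06: 4 × 1 × 8 = 32
  FM07: 7 × 3 × 3 = 63
  FM08: 9 × 9 × 4 = 324
After action: FM01 → 9 × 4 × 7 = 252.
Revised RPNs: FM04=350, FM08=324, FM05=315, FM01=252, FM02=150, FM07=63, FM06=32, FM03=25.
Highest is now FM04 (350).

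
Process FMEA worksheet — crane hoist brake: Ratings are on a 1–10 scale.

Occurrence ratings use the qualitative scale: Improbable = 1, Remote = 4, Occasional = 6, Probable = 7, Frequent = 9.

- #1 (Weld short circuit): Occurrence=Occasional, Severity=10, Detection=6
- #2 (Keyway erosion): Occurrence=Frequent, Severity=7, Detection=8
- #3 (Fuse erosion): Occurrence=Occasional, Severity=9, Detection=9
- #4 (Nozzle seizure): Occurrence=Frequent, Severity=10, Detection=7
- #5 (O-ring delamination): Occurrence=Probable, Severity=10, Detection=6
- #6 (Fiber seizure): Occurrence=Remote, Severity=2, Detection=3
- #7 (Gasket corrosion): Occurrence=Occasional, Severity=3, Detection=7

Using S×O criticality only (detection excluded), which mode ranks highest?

Criticality = Severity × Occurrence:
  #1: 10 × 6 = 60
  #2: 7 × 9 = 63
  #3: 9 × 6 = 54
  #4: 10 × 9 = 90
  #5: 10 × 7 = 70
  #6: 2 × 4 = 8
  #7: 3 × 6 = 18
Highest criticality is 90 → #4.

#4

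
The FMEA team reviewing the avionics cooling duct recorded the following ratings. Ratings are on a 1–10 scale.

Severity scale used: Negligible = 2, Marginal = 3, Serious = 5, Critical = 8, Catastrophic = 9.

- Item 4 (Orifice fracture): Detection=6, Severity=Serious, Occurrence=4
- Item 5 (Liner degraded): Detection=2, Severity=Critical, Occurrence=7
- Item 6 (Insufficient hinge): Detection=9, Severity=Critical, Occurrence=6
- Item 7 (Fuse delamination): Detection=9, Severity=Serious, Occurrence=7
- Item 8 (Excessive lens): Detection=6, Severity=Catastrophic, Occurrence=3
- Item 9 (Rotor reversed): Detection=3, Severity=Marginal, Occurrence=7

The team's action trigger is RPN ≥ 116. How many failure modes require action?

RPN = Severity × Occurrence × Detection:
  Item 4: 5 × 4 × 6 = 120
  Item 5: 8 × 7 × 2 = 112
  Item 6: 8 × 6 × 9 = 432
  Item 7: 5 × 7 × 9 = 315
  Item 8: 9 × 3 × 6 = 162
  Item 9: 3 × 7 × 3 = 63
Modes with RPN ≥ 116: Item 4 (120), Item 6 (432), Item 7 (315), Item 8 (162) → 4.

4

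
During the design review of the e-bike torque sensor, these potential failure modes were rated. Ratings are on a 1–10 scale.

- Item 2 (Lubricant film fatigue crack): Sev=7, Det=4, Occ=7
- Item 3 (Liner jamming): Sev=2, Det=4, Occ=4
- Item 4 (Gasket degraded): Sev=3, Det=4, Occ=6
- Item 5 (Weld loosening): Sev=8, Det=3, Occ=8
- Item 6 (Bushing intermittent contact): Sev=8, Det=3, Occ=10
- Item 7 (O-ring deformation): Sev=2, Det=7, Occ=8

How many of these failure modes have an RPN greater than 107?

RPN = Severity × Occurrence × Detection:
  Item 2: 7 × 7 × 4 = 196
  Item 3: 2 × 4 × 4 = 32
  Item 4: 3 × 6 × 4 = 72
  Item 5: 8 × 8 × 3 = 192
  Item 6: 8 × 10 × 3 = 240
  Item 7: 2 × 8 × 7 = 112
Modes with RPN > 107: Item 2 (196), Item 5 (192), Item 6 (240), Item 7 (112) → 4.

4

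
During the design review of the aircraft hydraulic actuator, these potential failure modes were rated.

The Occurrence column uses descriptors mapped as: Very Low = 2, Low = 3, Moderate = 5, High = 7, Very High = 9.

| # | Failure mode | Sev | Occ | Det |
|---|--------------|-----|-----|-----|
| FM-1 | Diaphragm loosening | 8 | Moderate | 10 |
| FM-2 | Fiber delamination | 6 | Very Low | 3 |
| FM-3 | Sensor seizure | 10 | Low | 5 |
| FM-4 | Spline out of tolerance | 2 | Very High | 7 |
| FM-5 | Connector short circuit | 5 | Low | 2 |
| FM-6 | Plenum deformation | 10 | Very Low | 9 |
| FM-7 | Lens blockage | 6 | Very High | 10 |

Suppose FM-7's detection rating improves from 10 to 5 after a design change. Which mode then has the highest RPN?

FM-1

RPN = Severity × Occurrence × Detection:
  FM-1: 8 × 5 × 10 = 400
  FM-2: 6 × 2 × 3 = 36
  FM-3: 10 × 3 × 5 = 150
  FM-4: 2 × 9 × 7 = 126
  FM-5: 5 × 3 × 2 = 30
  FM-6: 10 × 2 × 9 = 180
  FM-7: 6 × 9 × 10 = 540
After action: FM-7 → 6 × 9 × 5 = 270.
Revised RPNs: FM-1=400, FM-7=270, FM-6=180, FM-3=150, FM-4=126, FM-2=36, FM-5=30.
Highest is now FM-1 (400).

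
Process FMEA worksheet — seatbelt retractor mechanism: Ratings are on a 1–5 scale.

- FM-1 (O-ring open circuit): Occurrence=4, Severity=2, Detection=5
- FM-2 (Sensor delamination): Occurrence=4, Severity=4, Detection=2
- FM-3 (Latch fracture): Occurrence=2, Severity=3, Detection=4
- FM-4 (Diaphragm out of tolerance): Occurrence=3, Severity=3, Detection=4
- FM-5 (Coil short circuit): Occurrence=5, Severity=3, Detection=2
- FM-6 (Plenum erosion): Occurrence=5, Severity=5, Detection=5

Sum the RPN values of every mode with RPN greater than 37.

165

RPN = Severity × Occurrence × Detection:
  FM-1: 2 × 4 × 5 = 40
  FM-2: 4 × 4 × 2 = 32
  FM-3: 3 × 2 × 4 = 24
  FM-4: 3 × 3 × 4 = 36
  FM-5: 3 × 5 × 2 = 30
  FM-6: 5 × 5 × 5 = 125
RPN > 37: FM-1 (40), FM-6 (125).
Sum: 40 + 125 = 165.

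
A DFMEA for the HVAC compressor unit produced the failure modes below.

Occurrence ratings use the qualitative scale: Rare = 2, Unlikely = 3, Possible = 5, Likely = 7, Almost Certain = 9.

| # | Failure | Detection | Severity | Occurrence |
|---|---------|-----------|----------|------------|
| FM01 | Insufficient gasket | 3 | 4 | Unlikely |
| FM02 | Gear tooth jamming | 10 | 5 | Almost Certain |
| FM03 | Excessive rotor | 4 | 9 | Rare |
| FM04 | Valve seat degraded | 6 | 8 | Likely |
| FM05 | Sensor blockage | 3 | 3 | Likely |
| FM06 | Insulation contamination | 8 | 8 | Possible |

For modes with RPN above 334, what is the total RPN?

786

RPN = Severity × Occurrence × Detection:
  FM01: 4 × 3 × 3 = 36
  FM02: 5 × 9 × 10 = 450
  FM03: 9 × 2 × 4 = 72
  FM04: 8 × 7 × 6 = 336
  FM05: 3 × 7 × 3 = 63
  FM06: 8 × 5 × 8 = 320
RPN > 334: FM02 (450), FM04 (336).
Sum: 450 + 336 = 786.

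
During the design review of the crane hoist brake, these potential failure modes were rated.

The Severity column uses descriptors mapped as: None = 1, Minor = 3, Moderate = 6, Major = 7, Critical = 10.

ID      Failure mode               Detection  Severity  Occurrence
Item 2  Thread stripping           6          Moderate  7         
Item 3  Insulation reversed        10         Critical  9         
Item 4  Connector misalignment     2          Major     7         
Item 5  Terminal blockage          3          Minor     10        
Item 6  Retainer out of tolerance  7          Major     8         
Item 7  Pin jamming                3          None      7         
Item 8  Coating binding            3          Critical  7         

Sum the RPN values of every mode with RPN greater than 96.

1852

RPN = Severity × Occurrence × Detection:
  Item 2: 6 × 7 × 6 = 252
  Item 3: 10 × 9 × 10 = 900
  Item 4: 7 × 7 × 2 = 98
  Item 5: 3 × 10 × 3 = 90
  Item 6: 7 × 8 × 7 = 392
  Item 7: 1 × 7 × 3 = 21
  Item 8: 10 × 7 × 3 = 210
RPN > 96: Item 2 (252), Item 3 (900), Item 4 (98), Item 6 (392), Item 8 (210).
Sum: 252 + 900 + 98 + 392 + 210 = 1852.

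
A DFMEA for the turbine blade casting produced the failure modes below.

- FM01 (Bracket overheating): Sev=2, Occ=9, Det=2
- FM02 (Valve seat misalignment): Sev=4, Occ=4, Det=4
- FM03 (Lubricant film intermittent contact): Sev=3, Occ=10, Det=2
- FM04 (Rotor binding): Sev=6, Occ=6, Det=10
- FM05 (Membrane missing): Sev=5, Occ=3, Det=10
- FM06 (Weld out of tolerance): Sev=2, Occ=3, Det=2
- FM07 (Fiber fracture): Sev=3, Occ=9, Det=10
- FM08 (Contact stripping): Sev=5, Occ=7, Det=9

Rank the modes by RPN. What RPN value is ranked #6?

60

RPN = Severity × Occurrence × Detection:
  FM01: 2 × 9 × 2 = 36
  FM02: 4 × 4 × 4 = 64
  FM03: 3 × 10 × 2 = 60
  FM04: 6 × 6 × 10 = 360
  FM05: 5 × 3 × 10 = 150
  FM06: 2 × 3 × 2 = 12
  FM07: 3 × 9 × 10 = 270
  FM08: 5 × 7 × 9 = 315
Sorted descending: 360, 315, 270, 150, 64, 60, 36, 12.
The sixth-highest RPN is 60 (FM03).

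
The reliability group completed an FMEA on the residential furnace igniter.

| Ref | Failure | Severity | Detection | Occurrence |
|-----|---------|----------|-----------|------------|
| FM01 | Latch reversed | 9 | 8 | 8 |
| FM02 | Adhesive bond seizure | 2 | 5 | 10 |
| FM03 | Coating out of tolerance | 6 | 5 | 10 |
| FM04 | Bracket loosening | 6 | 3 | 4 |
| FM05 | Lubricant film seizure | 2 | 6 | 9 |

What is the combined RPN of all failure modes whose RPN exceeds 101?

RPN = Severity × Occurrence × Detection:
  FM01: 9 × 8 × 8 = 576
  FM02: 2 × 10 × 5 = 100
  FM03: 6 × 10 × 5 = 300
  FM04: 6 × 4 × 3 = 72
  FM05: 2 × 9 × 6 = 108
RPN > 101: FM01 (576), FM03 (300), FM05 (108).
Sum: 576 + 300 + 108 = 984.

984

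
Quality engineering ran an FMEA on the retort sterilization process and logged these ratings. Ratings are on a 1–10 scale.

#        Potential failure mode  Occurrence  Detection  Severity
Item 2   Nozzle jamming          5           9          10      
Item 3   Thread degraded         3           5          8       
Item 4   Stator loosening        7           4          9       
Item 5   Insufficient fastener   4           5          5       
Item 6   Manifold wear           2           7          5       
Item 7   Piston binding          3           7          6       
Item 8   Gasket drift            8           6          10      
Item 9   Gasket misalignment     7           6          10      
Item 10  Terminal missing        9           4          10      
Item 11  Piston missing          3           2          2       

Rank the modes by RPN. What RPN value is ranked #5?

RPN = Severity × Occurrence × Detection:
  Item 2: 10 × 5 × 9 = 450
  Item 3: 8 × 3 × 5 = 120
  Item 4: 9 × 7 × 4 = 252
  Item 5: 5 × 4 × 5 = 100
  Item 6: 5 × 2 × 7 = 70
  Item 7: 6 × 3 × 7 = 126
  Item 8: 10 × 8 × 6 = 480
  Item 9: 10 × 7 × 6 = 420
  Item 10: 10 × 9 × 4 = 360
  Item 11: 2 × 3 × 2 = 12
Sorted descending: 480, 450, 420, 360, 252, 126, 120, 100, 70, 12.
The fifth-highest RPN is 252 (Item 4).

252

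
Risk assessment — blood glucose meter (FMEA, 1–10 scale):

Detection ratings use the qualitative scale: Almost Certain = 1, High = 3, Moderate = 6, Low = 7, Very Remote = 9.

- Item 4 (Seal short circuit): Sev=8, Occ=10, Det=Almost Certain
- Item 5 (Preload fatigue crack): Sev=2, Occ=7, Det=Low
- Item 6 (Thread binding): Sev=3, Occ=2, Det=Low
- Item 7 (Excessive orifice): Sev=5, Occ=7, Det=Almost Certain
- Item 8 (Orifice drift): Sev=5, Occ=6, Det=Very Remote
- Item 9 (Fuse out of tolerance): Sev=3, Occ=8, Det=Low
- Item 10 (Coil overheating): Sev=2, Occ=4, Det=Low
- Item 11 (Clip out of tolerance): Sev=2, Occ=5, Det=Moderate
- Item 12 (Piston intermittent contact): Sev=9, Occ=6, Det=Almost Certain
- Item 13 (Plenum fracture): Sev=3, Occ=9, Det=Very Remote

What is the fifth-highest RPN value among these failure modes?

RPN = Severity × Occurrence × Detection:
  Item 4: 8 × 10 × 1 = 80
  Item 5: 2 × 7 × 7 = 98
  Item 6: 3 × 2 × 7 = 42
  Item 7: 5 × 7 × 1 = 35
  Item 8: 5 × 6 × 9 = 270
  Item 9: 3 × 8 × 7 = 168
  Item 10: 2 × 4 × 7 = 56
  Item 11: 2 × 5 × 6 = 60
  Item 12: 9 × 6 × 1 = 54
  Item 13: 3 × 9 × 9 = 243
Sorted descending: 270, 243, 168, 98, 80, 60, 56, 54, 42, 35.
The fifth-highest RPN is 80 (Item 4).

80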